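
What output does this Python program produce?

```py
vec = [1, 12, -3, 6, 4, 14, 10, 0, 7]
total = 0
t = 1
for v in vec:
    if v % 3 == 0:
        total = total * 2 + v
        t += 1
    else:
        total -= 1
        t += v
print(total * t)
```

2993

v=1: not %3==0, total = 0-1 = -1; t=2
v=12: %3==0, total = (-1)*2+12 = 10; t=3
v=-3: %3==0, total = 10*2+(-3) = 17; t=4
v=6: %3==0, total = 17*2+6 = 40; t=5
v=4: not %3==0, total = 40-1 = 39; t=9
v=14: not %3==0, total = 39-1 = 38; t=23
v=10: not %3==0, total = 38-1 = 37; t=33
v=0: %3==0, total = 37*2+0 = 74; t=34
v=7: not %3==0, total = 74-1 = 73; t=41
total*t = 73*41 = 2993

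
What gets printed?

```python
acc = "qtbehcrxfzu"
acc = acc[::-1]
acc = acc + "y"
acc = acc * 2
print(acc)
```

reverse → 'uzfxrchebtq'
+ 'y' → 'uzfxrchebtqy'
repeat ×2 → 'uzfxrchebtqyuzfxrchebtqy'

uzfxrchebtqyuzfxrchebtqy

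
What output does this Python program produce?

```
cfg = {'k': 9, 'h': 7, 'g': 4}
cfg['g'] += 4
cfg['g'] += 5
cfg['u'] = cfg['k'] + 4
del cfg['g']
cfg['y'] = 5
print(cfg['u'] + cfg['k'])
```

22

cfg['g'] = 4+4 = 8 → {'k': 9, 'h': 7, 'g': 8}
cfg['g'] = 8+5 = 13 → {'k': 9, 'h': 7, 'g': 13}
cfg['u'] = cfg['k']+4 = 13 → {'k': 9, 'h': 7, 'g': 13, 'u': 13}
del 'g' → {'k': 9, 'h': 7, 'u': 13}
cfg['y'] = 5 → {'k': 9, 'h': 7, 'u': 13, 'y': 5}
cfg['u']+cfg['k'] = 13+9 = 22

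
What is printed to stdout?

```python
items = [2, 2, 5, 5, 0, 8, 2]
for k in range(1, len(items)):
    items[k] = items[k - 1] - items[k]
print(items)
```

[2, 0, -5, -10, -10, -18, -20]

k=1: items[1] = 2-2 = 0 → [2, 0, 5, 5, 0, 8, 2]
k=2: items[2] = 0-5 = -5 → [2, 0, -5, 5, 0, 8, 2]
k=3: items[3] = (-5)-5 = -10 → [2, 0, -5, -10, 0, 8, 2]
k=4: items[4] = (-10)-0 = -10 → [2, 0, -5, -10, -10, 8, 2]
k=5: items[5] = (-10)-8 = -18 → [2, 0, -5, -10, -10, -18, 2]
k=6: items[6] = (-18)-2 = -20 → [2, 0, -5, -10, -10, -18, -20]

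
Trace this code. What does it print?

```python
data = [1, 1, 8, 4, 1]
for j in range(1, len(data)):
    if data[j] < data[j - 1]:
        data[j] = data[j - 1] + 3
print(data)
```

[1, 1, 8, 11, 14]

j=1: 1>=1, unchanged → [1, 1, 8, 4, 1]
j=2: 8>=1, unchanged → [1, 1, 8, 4, 1]
j=3: 4<8, data[3] = 8+3 = 11 → [1, 1, 8, 11, 1]
j=4: 1<11, data[4] = 11+3 = 14 → [1, 1, 8, 11, 14]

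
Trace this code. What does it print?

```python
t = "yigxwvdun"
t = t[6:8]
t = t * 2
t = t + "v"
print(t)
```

duduv

slice [6:8] → 'du'
repeat ×2 → 'dudu'
+ 'v' → 'duduv'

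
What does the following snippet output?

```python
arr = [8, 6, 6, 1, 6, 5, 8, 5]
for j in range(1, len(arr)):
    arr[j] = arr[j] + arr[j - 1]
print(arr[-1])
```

j=1: arr[1] = 6+8 = 14 → [8, 14, 6, 1, 6, 5, 8, 5]
j=2: arr[2] = 6+14 = 20 → [8, 14, 20, 1, 6, 5, 8, 5]
j=3: arr[3] = 1+20 = 21 → [8, 14, 20, 21, 6, 5, 8, 5]
j=4: arr[4] = 6+21 = 27 → [8, 14, 20, 21, 27, 5, 8, 5]
j=5: arr[5] = 5+27 = 32 → [8, 14, 20, 21, 27, 32, 8, 5]
j=6: arr[6] = 8+32 = 40 → [8, 14, 20, 21, 27, 32, 40, 5]
j=7: arr[7] = 5+40 = 45 → [8, 14, 20, 21, 27, 32, 40, 45]

45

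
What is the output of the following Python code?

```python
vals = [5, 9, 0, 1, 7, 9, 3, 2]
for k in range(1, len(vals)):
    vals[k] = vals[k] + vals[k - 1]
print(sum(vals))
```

k=1: vals[1] = 9+5 = 14 → [5, 14, 0, 1, 7, 9, 3, 2]
k=2: vals[2] = 0+14 = 14 → [5, 14, 14, 1, 7, 9, 3, 2]
k=3: vals[3] = 1+14 = 15 → [5, 14, 14, 15, 7, 9, 3, 2]
k=4: vals[4] = 7+15 = 22 → [5, 14, 14, 15, 22, 9, 3, 2]
k=5: vals[5] = 9+22 = 31 → [5, 14, 14, 15, 22, 31, 3, 2]
k=6: vals[6] = 3+31 = 34 → [5, 14, 14, 15, 22, 31, 34, 2]
k=7: vals[7] = 2+34 = 36 → [5, 14, 14, 15, 22, 31, 34, 36]
sum = 171

171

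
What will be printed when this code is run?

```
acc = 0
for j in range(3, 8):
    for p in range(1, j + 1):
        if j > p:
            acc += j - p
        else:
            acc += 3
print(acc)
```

70

j=3,p=1: 3>1, acc = 0+2 = 2
j=3,p=2: 3>2, acc = 2+1 = 3
j=3,p=3: not 3>3, acc = 3+3 = 6
j=4,p=1: 4>1, acc = 6+3 = 9
j=4,p=2: 4>2, acc = 9+2 = 11
j=4,p=3: 4>3, acc = 11+1 = 12
j=4,p=4: not 4>4, acc = 12+3 = 15
j=5,p=1: 5>1, acc = 15+4 = 19
j=5,p=2: 5>2, acc = 19+3 = 22
j=5,p=3: 5>3, acc = 22+2 = 24
j=5,p=4: 5>4, acc = 24+1 = 25
j=5,p=5: not 5>5, acc = 25+3 = 28
j=6,p=1: 6>1, acc = 28+5 = 33
j=6,p=2: 6>2, acc = 33+4 = 37
j=6,p=3: 6>3, acc = 37+3 = 40
j=6,p=4: 6>4, acc = 40+2 = 42
j=6,p=5: 6>5, acc = 42+1 = 43
j=6,p=6: not 6>6, acc = 43+3 = 46
j=7,p=1: 7>1, acc = 46+6 = 52
j=7,p=2: 7>2, acc = 52+5 = 57
j=7,p=3: 7>3, acc = 57+4 = 61
j=7,p=4: 7>4, acc = 61+3 = 64
j=7,p=5: 7>5, acc = 64+2 = 66
j=7,p=6: 7>6, acc = 66+1 = 67
j=7,p=7: not 7>7, acc = 67+3 = 70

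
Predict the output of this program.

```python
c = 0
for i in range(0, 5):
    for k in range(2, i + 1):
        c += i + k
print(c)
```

i=2,k=2: c = 0+4 = 4
i=3,k=2: c = 4+5 = 9
i=3,k=3: c = 9+6 = 15
i=4,k=2: c = 15+6 = 21
i=4,k=3: c = 21+7 = 28
i=4,k=4: c = 28+8 = 36

36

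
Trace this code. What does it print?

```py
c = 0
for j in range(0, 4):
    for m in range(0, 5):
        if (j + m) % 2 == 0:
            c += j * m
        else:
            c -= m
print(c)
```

8

j=0,m=0: even sum, c = 0+0 = 0
j=0,m=1: odd sum, c = 0-1 = -1
j=0,m=2: even sum, c = (-1)+0 = -1
j=0,m=3: odd sum, c = (-1)-3 = -4
j=0,m=4: even sum, c = (-4)+0 = -4
j=1,m=0: odd sum, c = (-4)-0 = -4
j=1,m=1: even sum, c = (-4)+1 = -3
j=1,m=2: odd sum, c = (-3)-2 = -5
j=1,m=3: even sum, c = (-5)+3 = -2
j=1,m=4: odd sum, c = (-2)-4 = -6
j=2,m=0: even sum, c = (-6)+0 = -6
j=2,m=1: odd sum, c = (-6)-1 = -7
j=2,m=2: even sum, c = (-7)+4 = -3
j=2,m=3: odd sum, c = (-3)-3 = -6
j=2,m=4: even sum, c = (-6)+8 = 2
j=3,m=0: odd sum, c = 2-0 = 2
j=3,m=1: even sum, c = 2+3 = 5
j=3,m=2: odd sum, c = 5-2 = 3
j=3,m=3: even sum, c = 3+9 = 12
j=3,m=4: odd sum, c = 12-4 = 8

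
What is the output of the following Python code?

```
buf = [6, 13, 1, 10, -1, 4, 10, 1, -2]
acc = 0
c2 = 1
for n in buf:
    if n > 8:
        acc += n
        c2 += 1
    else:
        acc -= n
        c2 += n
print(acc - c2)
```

n=6: not >8, acc = 0-6 = -6; c2=7
n=13: >8, acc = (-6)+13 = 7; c2=8
n=1: not >8, acc = 7-1 = 6; c2=9
n=10: >8, acc = 6+10 = 16; c2=10
n=-1: not >8, acc = 16-(-1) = 17; c2=9
n=4: not >8, acc = 17-4 = 13; c2=13
n=10: >8, acc = 13+10 = 23; c2=14
n=1: not >8, acc = 23-1 = 22; c2=15
n=-2: not >8, acc = 22-(-2) = 24; c2=13
acc-c2 = 24-13 = 11

11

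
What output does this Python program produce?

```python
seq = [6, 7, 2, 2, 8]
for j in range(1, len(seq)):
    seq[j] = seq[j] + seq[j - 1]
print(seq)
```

j=1: seq[1] = 7+6 = 13 → [6, 13, 2, 2, 8]
j=2: seq[2] = 2+13 = 15 → [6, 13, 15, 2, 8]
j=3: seq[3] = 2+15 = 17 → [6, 13, 15, 17, 8]
j=4: seq[4] = 8+17 = 25 → [6, 13, 15, 17, 25]

[6, 13, 15, 17, 25]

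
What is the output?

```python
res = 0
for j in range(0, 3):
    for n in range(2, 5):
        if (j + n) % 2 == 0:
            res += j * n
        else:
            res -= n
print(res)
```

j=0,n=2: even sum, res = 0+0 = 0
j=0,n=3: odd sum, res = 0-3 = -3
j=0,n=4: even sum, res = (-3)+0 = -3
j=1,n=2: odd sum, res = (-3)-2 = -5
j=1,n=3: even sum, res = (-5)+3 = -2
j=1,n=4: odd sum, res = (-2)-4 = -6
j=2,n=2: even sum, res = (-6)+4 = -2
j=2,n=3: odd sum, res = (-2)-3 = -5
j=2,n=4: even sum, res = (-5)+8 = 3

3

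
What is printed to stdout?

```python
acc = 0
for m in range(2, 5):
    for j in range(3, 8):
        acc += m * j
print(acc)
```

225

m=2,j=3: acc = 0+6 = 6
m=2,j=4: acc = 6+8 = 14
m=2,j=5: acc = 14+10 = 24
m=2,j=6: acc = 24+12 = 36
m=2,j=7: acc = 36+14 = 50
m=3,j=3: acc = 50+9 = 59
m=3,j=4: acc = 59+12 = 71
m=3,j=5: acc = 71+15 = 86
m=3,j=6: acc = 86+18 = 104
m=3,j=7: acc = 104+21 = 125
m=4,j=3: acc = 125+12 = 137
m=4,j=4: acc = 137+16 = 153
m=4,j=5: acc = 153+20 = 173
m=4,j=6: acc = 173+24 = 197
m=4,j=7: acc = 197+28 = 225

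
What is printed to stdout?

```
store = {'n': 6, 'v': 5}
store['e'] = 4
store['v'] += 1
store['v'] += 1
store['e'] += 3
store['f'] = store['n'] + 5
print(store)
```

store['e'] = 4 → {'n': 6, 'v': 5, 'e': 4}
store['v'] = 5+1 = 6 → {'n': 6, 'v': 6, 'e': 4}
store['v'] = 6+1 = 7 → {'n': 6, 'v': 7, 'e': 4}
store['e'] = 4+3 = 7 → {'n': 6, 'v': 7, 'e': 7}
store['f'] = store['n']+5 = 11 → {'n': 6, 'v': 7, 'e': 7, 'f': 11}

{'n': 6, 'v': 7, 'e': 7, 'f': 11}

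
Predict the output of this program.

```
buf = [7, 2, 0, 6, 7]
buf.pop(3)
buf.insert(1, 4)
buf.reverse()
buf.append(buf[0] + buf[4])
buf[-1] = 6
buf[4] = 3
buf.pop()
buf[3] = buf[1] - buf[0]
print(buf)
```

[7, 0, 2, -7, 3]

pop(3) removes 6 → [7, 2, 0, 7]
insert 4 at 1 → [7, 4, 2, 0, 7]
reverse → [7, 0, 2, 4, 7]
append buf[0]+buf[4] = 7+7 = 14 → [7, 0, 2, 4, 7, 14]
buf[-1] = 6 → [7, 0, 2, 4, 7, 6]
buf[4] = 3 → [7, 0, 2, 4, 3, 6]
pop() removes 6 → [7, 0, 2, 4, 3]
buf[3] = buf[1]-buf[0] = 0-7 = -7 → [7, 0, 2, -7, 3]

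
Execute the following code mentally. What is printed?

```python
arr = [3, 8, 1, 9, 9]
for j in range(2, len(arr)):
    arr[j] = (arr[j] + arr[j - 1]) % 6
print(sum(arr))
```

17

j=2: arr[2] = (1+8)%6 = 3 → [3, 8, 3, 9, 9]
j=3: arr[3] = (9+3)%6 = 0 → [3, 8, 3, 0, 9]
j=4: arr[4] = (9+0)%6 = 3 → [3, 8, 3, 0, 3]
sum = 17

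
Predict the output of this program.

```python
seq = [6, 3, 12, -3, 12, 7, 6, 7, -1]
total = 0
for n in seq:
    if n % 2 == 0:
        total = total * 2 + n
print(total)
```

126

n=6: even, total = 0*2+6 = 6
n=3: not even
n=12: even, total = 6*2+12 = 24
n=-3: not even
n=12: even, total = 24*2+12 = 60
n=7: not even
n=6: even, total = 60*2+6 = 126
n=7: not even
n=-1: not even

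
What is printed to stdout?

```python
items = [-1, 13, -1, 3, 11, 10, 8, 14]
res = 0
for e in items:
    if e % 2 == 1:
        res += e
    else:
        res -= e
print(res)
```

-7

e=-1: odd, res = 0+(-1) = -1
e=13: odd, res = (-1)+13 = 12
e=-1: odd, res = 12+(-1) = 11
e=3: odd, res = 11+3 = 14
e=11: odd, res = 14+11 = 25
e=10: not odd, res = 25-10 = 15
e=8: not odd, res = 15-8 = 7
e=14: not odd, res = 7-14 = -7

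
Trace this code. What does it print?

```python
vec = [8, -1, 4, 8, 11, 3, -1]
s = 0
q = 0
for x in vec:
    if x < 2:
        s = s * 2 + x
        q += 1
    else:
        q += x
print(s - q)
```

x=8: not <2; q=8
x=-1: <2, s = 0*2+(-1) = -1; q=9
x=4: not <2; q=13
x=8: not <2; q=21
x=11: not <2; q=32
x=3: not <2; q=35
x=-1: <2, s = (-1)*2+(-1) = -3; q=36
s-q = (-3)-36 = -39

-39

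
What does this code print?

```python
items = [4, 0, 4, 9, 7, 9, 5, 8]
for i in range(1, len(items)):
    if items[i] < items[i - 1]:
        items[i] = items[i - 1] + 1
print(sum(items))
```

i=1: 0<4, items[1] = 4+1 = 5 → [4, 5, 4, 9, 7, 9, 5, 8]
i=2: 4<5, items[2] = 5+1 = 6 → [4, 5, 6, 9, 7, 9, 5, 8]
i=3: 9>=6, unchanged → [4, 5, 6, 9, 7, 9, 5, 8]
i=4: 7<9, items[4] = 9+1 = 10 → [4, 5, 6, 9, 10, 9, 5, 8]
i=5: 9<10, items[5] = 10+1 = 11 → [4, 5, 6, 9, 10, 11, 5, 8]
i=6: 5<11, items[6] = 11+1 = 12 → [4, 5, 6, 9, 10, 11, 12, 8]
i=7: 8<12, items[7] = 12+1 = 13 → [4, 5, 6, 9, 10, 11, 12, 13]
sum = 70

70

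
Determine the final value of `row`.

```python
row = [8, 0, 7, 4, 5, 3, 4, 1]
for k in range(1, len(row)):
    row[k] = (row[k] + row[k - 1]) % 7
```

[8, 1, 1, 5, 3, 6, 3, 4]

k=1: row[1] = (0+8)%7 = 1 → [8, 1, 7, 4, 5, 3, 4, 1]
k=2: row[2] = (7+1)%7 = 1 → [8, 1, 1, 4, 5, 3, 4, 1]
k=3: row[3] = (4+1)%7 = 5 → [8, 1, 1, 5, 5, 3, 4, 1]
k=4: row[4] = (5+5)%7 = 3 → [8, 1, 1, 5, 3, 3, 4, 1]
k=5: row[5] = (3+3)%7 = 6 → [8, 1, 1, 5, 3, 6, 4, 1]
k=6: row[6] = (4+6)%7 = 3 → [8, 1, 1, 5, 3, 6, 3, 1]
k=7: row[7] = (1+3)%7 = 4 → [8, 1, 1, 5, 3, 6, 3, 4]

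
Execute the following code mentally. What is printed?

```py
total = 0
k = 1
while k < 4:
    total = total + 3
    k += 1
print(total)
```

k=1: total = 0+3 = 3
k=2: total = 3+3 = 6
k=3: total = 6+3 = 9

9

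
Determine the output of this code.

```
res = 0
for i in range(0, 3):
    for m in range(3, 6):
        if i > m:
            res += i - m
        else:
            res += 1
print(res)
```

i=0,m=3: not 0>3, res = 0+1 = 1
i=0,m=4: not 0>4, res = 1+1 = 2
i=0,m=5: not 0>5, res = 2+1 = 3
i=1,m=3: not 1>3, res = 3+1 = 4
i=1,m=4: not 1>4, res = 4+1 = 5
i=1,m=5: not 1>5, res = 5+1 = 6
i=2,m=3: not 2>3, res = 6+1 = 7
i=2,m=4: not 2>4, res = 7+1 = 8
i=2,m=5: not 2>5, res = 8+1 = 9

9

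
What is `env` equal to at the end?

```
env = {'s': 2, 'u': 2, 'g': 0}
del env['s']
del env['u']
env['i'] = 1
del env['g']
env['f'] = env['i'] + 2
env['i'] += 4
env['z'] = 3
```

del 's' → {'u': 2, 'g': 0}
del 'u' → {'g': 0}
env['i'] = 1 → {'g': 0, 'i': 1}
del 'g' → {'i': 1}
env['f'] = env['i']+2 = 3 → {'i': 1, 'f': 3}
env['i'] = 1+4 = 5 → {'i': 5, 'f': 3}
env['z'] = 3 → {'i': 5, 'f': 3, 'z': 3}

{'i': 5, 'f': 3, 'z': 3}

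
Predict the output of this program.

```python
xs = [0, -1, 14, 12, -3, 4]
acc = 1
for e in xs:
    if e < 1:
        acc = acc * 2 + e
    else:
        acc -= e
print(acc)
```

-53

e=0: <1, acc = 1*2+0 = 2
e=-1: <1, acc = 2*2+(-1) = 3
e=14: not <1, acc = 3-14 = -11
e=12: not <1, acc = (-11)-12 = -23
e=-3: <1, acc = (-23)*2+(-3) = -49
e=4: not <1, acc = (-49)-4 = -53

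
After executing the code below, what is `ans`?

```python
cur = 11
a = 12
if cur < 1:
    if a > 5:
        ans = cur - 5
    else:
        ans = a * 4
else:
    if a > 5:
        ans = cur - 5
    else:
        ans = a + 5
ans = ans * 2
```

cur=11, a=12
cur < 1 is False; a > 5 is True
→ ans = cur - 5 = 6
ans = 6*2 = 12

12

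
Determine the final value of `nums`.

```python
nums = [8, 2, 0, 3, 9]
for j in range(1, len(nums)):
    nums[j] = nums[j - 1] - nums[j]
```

[8, 6, 6, 3, -6]

j=1: nums[1] = 8-2 = 6 → [8, 6, 0, 3, 9]
j=2: nums[2] = 6-0 = 6 → [8, 6, 6, 3, 9]
j=3: nums[3] = 6-3 = 3 → [8, 6, 6, 3, 9]
j=4: nums[4] = 3-9 = -6 → [8, 6, 6, 3, -6]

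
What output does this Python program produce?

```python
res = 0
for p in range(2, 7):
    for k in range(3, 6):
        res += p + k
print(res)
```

120

p=2,k=3: res = 0+5 = 5
p=2,k=4: res = 5+6 = 11
p=2,k=5: res = 11+7 = 18
p=3,k=3: res = 18+6 = 24
p=3,k=4: res = 24+7 = 31
p=3,k=5: res = 31+8 = 39
p=4,k=3: res = 39+7 = 46
p=4,k=4: res = 46+8 = 54
p=4,k=5: res = 54+9 = 63
p=5,k=3: res = 63+8 = 71
p=5,k=4: res = 71+9 = 80
p=5,k=5: res = 80+10 = 90
p=6,k=3: res = 90+9 = 99
p=6,k=4: res = 99+10 = 109
p=6,k=5: res = 109+11 = 120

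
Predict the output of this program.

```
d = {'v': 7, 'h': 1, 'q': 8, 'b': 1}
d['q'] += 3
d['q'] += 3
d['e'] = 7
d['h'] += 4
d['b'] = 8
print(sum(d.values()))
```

41

d['q'] = 8+3 = 11 → {'v': 7, 'h': 1, 'q': 11, 'b': 1}
d['q'] = 11+3 = 14 → {'v': 7, 'h': 1, 'q': 14, 'b': 1}
d['e'] = 7 → {'v': 7, 'h': 1, 'q': 14, 'b': 1, 'e': 7}
d['h'] = 1+4 = 5 → {'v': 7, 'h': 5, 'q': 14, 'b': 1, 'e': 7}
d['b'] = 8 → {'v': 7, 'h': 5, 'q': 14, 'b': 8, 'e': 7}
sum of values = 41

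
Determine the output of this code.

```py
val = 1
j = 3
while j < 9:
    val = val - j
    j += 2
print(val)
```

-14

j=3: val = 1-3 = -2
j=5: val = (-2)-5 = -7
j=7: val = (-7)-7 = -14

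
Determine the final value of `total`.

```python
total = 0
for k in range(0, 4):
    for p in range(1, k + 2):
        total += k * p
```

k=0,p=1: total = 0+0 = 0
k=1,p=1: total = 0+1 = 1
k=1,p=2: total = 1+2 = 3
k=2,p=1: total = 3+2 = 5
k=2,p=2: total = 5+4 = 9
k=2,p=3: total = 9+6 = 15
k=3,p=1: total = 15+3 = 18
k=3,p=2: total = 18+6 = 24
k=3,p=3: total = 24+9 = 33
k=3,p=4: total = 33+12 = 45

45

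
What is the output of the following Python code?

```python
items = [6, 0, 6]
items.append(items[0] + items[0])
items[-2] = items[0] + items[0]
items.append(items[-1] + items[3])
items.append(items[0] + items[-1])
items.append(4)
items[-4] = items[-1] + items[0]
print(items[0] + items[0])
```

12

append items[0]+items[0] = 6+6 = 12 → [6, 0, 6, 12]
items[-2] = items[0]+items[0] = 6+6 = 12 → [6, 0, 12, 12]
append items[-1]+items[3] = 12+12 = 24 → [6, 0, 12, 12, 24]
append items[0]+items[-1] = 6+24 = 30 → [6, 0, 12, 12, 24, 30]
append 4 → [6, 0, 12, 12, 24, 30, 4]
items[-4] = items[-1]+items[0] = 4+6 = 10 → [6, 0, 12, 10, 24, 30, 4]
items[0]+items[0] = 6+6 = 12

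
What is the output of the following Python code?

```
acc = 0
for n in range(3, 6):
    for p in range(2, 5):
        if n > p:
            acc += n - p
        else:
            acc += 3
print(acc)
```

n=3,p=2: 3>2, acc = 0+1 = 1
n=3,p=3: not 3>3, acc = 1+3 = 4
n=3,p=4: not 3>4, acc = 4+3 = 7
n=4,p=2: 4>2, acc = 7+2 = 9
n=4,p=3: 4>3, acc = 9+1 = 10
n=4,p=4: not 4>4, acc = 10+3 = 13
n=5,p=2: 5>2, acc = 13+3 = 16
n=5,p=3: 5>3, acc = 16+2 = 18
n=5,p=4: 5>4, acc = 18+1 = 19

19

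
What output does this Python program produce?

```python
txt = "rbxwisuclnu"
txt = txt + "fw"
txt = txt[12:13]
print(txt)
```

w

+ 'fw' → 'rbxwisuclnufw'
slice [12:13] → 'w'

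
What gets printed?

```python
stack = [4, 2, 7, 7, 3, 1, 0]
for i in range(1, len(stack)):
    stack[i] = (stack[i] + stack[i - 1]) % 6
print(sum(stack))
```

i=1: stack[1] = (2+4)%6 = 0 → [4, 0, 7, 7, 3, 1, 0]
i=2: stack[2] = (7+0)%6 = 1 → [4, 0, 1, 7, 3, 1, 0]
i=3: stack[3] = (7+1)%6 = 2 → [4, 0, 1, 2, 3, 1, 0]
i=4: stack[4] = (3+2)%6 = 5 → [4, 0, 1, 2, 5, 1, 0]
i=5: stack[5] = (1+5)%6 = 0 → [4, 0, 1, 2, 5, 0, 0]
i=6: stack[6] = (0+0)%6 = 0 → [4, 0, 1, 2, 5, 0, 0]
sum = 12

12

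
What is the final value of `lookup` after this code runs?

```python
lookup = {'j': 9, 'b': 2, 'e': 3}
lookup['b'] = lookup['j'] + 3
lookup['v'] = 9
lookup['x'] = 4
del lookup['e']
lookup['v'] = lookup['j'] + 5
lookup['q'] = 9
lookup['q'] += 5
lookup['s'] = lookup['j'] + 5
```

lookup['b'] = lookup['j']+3 = 12 → {'j': 9, 'b': 12, 'e': 3}
lookup['v'] = 9 → {'j': 9, 'b': 12, 'e': 3, 'v': 9}
lookup['x'] = 4 → {'j': 9, 'b': 12, 'e': 3, 'v': 9, 'x': 4}
del 'e' → {'j': 9, 'b': 12, 'v': 9, 'x': 4}
lookup['v'] = lookup['j']+5 = 14 → {'j': 9, 'b': 12, 'v': 14, 'x': 4}
lookup['q'] = 9 → {'j': 9, 'b': 12, 'v': 14, 'x': 4, 'q': 9}
lookup['q'] = 9+5 = 14 → {'j': 9, 'b': 12, 'v': 14, 'x': 4, 'q': 14}
lookup['s'] = lookup['j']+5 = 14 → {'j': 9, 'b': 12, 'v': 14, 'x': 4, 'q': 14, 's': 14}

{'j': 9, 'b': 12, 'v': 14, 'x': 4, 'q': 14, 's': 14}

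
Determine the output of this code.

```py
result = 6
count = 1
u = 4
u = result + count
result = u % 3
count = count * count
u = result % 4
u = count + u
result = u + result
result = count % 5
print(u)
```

u = 6+1 = 7
result = 7%3 = 1
count = 1*1 = 1
u = 1%4 = 1
u = 1+1 = 2
result = 2+1 = 3
result = 1%5 = 1

2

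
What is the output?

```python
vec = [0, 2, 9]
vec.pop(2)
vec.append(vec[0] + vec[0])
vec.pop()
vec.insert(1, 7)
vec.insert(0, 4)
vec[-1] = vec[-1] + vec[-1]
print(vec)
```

pop(2) removes 9 → [0, 2]
append vec[0]+vec[0] = 0+0 = 0 → [0, 2, 0]
pop() removes 0 → [0, 2]
insert 7 at 1 → [0, 7, 2]
insert 4 at 0 → [4, 0, 7, 2]
vec[-1] = vec[-1]+vec[-1] = 2+2 = 4 → [4, 0, 7, 4]

[4, 0, 7, 4]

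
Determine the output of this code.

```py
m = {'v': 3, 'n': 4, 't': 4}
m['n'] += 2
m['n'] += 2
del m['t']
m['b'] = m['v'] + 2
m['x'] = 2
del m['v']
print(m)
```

{'n': 8, 'b': 5, 'x': 2}

m['n'] = 4+2 = 6 → {'v': 3, 'n': 6, 't': 4}
m['n'] = 6+2 = 8 → {'v': 3, 'n': 8, 't': 4}
del 't' → {'v': 3, 'n': 8}
m['b'] = m['v']+2 = 5 → {'v': 3, 'n': 8, 'b': 5}
m['x'] = 2 → {'v': 3, 'n': 8, 'b': 5, 'x': 2}
del 'v' → {'n': 8, 'b': 5, 'x': 2}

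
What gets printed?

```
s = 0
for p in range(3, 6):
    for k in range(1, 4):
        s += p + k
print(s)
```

54

p=3,k=1: s = 0+4 = 4
p=3,k=2: s = 4+5 = 9
p=3,k=3: s = 9+6 = 15
p=4,k=1: s = 15+5 = 20
p=4,k=2: s = 20+6 = 26
p=4,k=3: s = 26+7 = 33
p=5,k=1: s = 33+6 = 39
p=5,k=2: s = 39+7 = 46
p=5,k=3: s = 46+8 = 54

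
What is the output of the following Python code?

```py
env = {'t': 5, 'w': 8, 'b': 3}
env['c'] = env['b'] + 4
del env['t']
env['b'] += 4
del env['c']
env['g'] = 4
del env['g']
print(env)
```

{'w': 8, 'b': 7}

env['c'] = env['b']+4 = 7 → {'t': 5, 'w': 8, 'b': 3, 'c': 7}
del 't' → {'w': 8, 'b': 3, 'c': 7}
env['b'] = 3+4 = 7 → {'w': 8, 'b': 7, 'c': 7}
del 'c' → {'w': 8, 'b': 7}
env['g'] = 4 → {'w': 8, 'b': 7, 'g': 4}
del 'g' → {'w': 8, 'b': 7}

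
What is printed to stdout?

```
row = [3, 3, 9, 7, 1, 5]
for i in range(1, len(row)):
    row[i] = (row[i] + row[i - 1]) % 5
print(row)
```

i=1: row[1] = (3+3)%5 = 1 → [3, 1, 9, 7, 1, 5]
i=2: row[2] = (9+1)%5 = 0 → [3, 1, 0, 7, 1, 5]
i=3: row[3] = (7+0)%5 = 2 → [3, 1, 0, 2, 1, 5]
i=4: row[4] = (1+2)%5 = 3 → [3, 1, 0, 2, 3, 5]
i=5: row[5] = (5+3)%5 = 3 → [3, 1, 0, 2, 3, 3]

[3, 1, 0, 2, 3, 3]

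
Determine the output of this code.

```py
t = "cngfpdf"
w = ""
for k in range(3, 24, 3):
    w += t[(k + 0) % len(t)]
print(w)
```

ffgdnpc

k=3: add t[3]='f' → 'f'
k=6: add t[6]='f' → 'ff'
k=9: add t[2]='g' → 'ffg'
k=12: add t[5]='d' → 'ffgd'
k=15: add t[1]='n' → 'ffgdn'
k=18: add t[4]='p' → 'ffgdnp'
k=21: add t[0]='c' → 'ffgdnpc'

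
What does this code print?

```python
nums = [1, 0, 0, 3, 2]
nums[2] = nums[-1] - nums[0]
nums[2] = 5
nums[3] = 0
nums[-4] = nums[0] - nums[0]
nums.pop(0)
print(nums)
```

nums[2] = nums[-1]-nums[0] = 2-1 = 1 → [1, 0, 1, 3, 2]
nums[2] = 5 → [1, 0, 5, 3, 2]
nums[3] = 0 → [1, 0, 5, 0, 2]
nums[-4] = nums[0]-nums[0] = 1-1 = 0 → [1, 0, 5, 0, 2]
pop(0) removes 1 → [0, 5, 0, 2]

[0, 5, 0, 2]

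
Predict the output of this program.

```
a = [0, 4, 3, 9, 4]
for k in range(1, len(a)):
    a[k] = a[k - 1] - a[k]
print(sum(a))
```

-47

k=1: a[1] = 0-4 = -4 → [0, -4, 3, 9, 4]
k=2: a[2] = (-4)-3 = -7 → [0, -4, -7, 9, 4]
k=3: a[3] = (-7)-9 = -16 → [0, -4, -7, -16, 4]
k=4: a[4] = (-16)-4 = -20 → [0, -4, -7, -16, -20]
sum = -47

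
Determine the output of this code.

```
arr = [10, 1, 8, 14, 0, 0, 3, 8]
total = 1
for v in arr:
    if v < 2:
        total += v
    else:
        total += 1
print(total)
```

7

v=10: not <2, total = 1+1 = 2
v=1: <2, total = 2+1 = 3
v=8: not <2, total = 3+1 = 4
v=14: not <2, total = 4+1 = 5
v=0: <2, total = 5+0 = 5
v=0: <2, total = 5+0 = 5
v=3: not <2, total = 5+1 = 6
v=8: not <2, total = 6+1 = 7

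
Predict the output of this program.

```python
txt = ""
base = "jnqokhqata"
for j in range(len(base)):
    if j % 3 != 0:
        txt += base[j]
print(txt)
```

nqkhat

j=0: skip
j=1: add 'n' → 'n'
j=2: add 'q' → 'nq'
j=3: skip
j=4: add 'k' → 'nqk'
j=5: add 'h' → 'nqkh'
j=6: skip
j=7: add 'a' → 'nqkha'
j=8: add 't' → 'nqkhat'
j=9: skip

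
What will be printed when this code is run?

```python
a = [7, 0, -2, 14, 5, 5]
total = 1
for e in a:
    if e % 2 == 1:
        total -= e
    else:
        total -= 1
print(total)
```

-19

e=7: odd, total = 1-7 = -6
e=0: not odd, total = (-6)-1 = -7
e=-2: not odd, total = (-7)-1 = -8
e=14: not odd, total = (-8)-1 = -9
e=5: odd, total = (-9)-5 = -14
e=5: odd, total = (-14)-5 = -19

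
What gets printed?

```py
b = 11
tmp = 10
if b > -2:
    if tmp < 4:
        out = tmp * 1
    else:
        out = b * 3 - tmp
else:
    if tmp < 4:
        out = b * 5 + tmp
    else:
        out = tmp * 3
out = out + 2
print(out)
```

25

b=11, tmp=10
b > -2 is True; tmp < 4 is False
→ out = b * 3 - tmp = 23
out = 23+2 = 25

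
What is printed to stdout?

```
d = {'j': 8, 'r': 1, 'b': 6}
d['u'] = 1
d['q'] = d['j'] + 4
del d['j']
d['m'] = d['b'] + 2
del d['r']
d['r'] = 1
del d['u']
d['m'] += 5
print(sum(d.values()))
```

32

d['u'] = 1 → {'j': 8, 'r': 1, 'b': 6, 'u': 1}
d['q'] = d['j']+4 = 12 → {'j': 8, 'r': 1, 'b': 6, 'u': 1, 'q': 12}
del 'j' → {'r': 1, 'b': 6, 'u': 1, 'q': 12}
d['m'] = d['b']+2 = 8 → {'r': 1, 'b': 6, 'u': 1, 'q': 12, 'm': 8}
del 'r' → {'b': 6, 'u': 1, 'q': 12, 'm': 8}
d['r'] = 1 → {'b': 6, 'u': 1, 'q': 12, 'm': 8, 'r': 1}
del 'u' → {'b': 6, 'q': 12, 'm': 8, 'r': 1}
d['m'] = 8+5 = 13 → {'b': 6, 'q': 12, 'm': 13, 'r': 1}
sum of values = 32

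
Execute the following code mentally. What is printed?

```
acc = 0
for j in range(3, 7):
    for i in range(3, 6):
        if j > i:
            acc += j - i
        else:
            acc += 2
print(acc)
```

j=3,i=3: not 3>3, acc = 0+2 = 2
j=3,i=4: not 3>4, acc = 2+2 = 4
j=3,i=5: not 3>5, acc = 4+2 = 6
j=4,i=3: 4>3, acc = 6+1 = 7
j=4,i=4: not 4>4, acc = 7+2 = 9
j=4,i=5: not 4>5, acc = 9+2 = 11
j=5,i=3: 5>3, acc = 11+2 = 13
j=5,i=4: 5>4, acc = 13+1 = 14
j=5,i=5: not 5>5, acc = 14+2 = 16
j=6,i=3: 6>3, acc = 16+3 = 19
j=6,i=4: 6>4, acc = 19+2 = 21
j=6,i=5: 6>5, acc = 21+1 = 22

22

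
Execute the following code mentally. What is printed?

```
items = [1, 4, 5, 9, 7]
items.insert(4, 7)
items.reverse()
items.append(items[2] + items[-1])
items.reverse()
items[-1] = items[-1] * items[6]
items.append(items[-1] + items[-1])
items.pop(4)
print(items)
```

[10, 1, 4, 5, 7, 49, 98]

insert 7 at 4 → [1, 4, 5, 9, 7, 7]
reverse → [7, 7, 9, 5, 4, 1]
append items[2]+items[-1] = 9+1 = 10 → [7, 7, 9, 5, 4, 1, 10]
reverse → [10, 1, 4, 5, 9, 7, 7]
items[-1] = items[-1]*items[6] = 7*7 = 49 → [10, 1, 4, 5, 9, 7, 49]
append items[-1]+items[-1] = 49+49 = 98 → [10, 1, 4, 5, 9, 7, 49, 98]
pop(4) removes 9 → [10, 1, 4, 5, 7, 49, 98]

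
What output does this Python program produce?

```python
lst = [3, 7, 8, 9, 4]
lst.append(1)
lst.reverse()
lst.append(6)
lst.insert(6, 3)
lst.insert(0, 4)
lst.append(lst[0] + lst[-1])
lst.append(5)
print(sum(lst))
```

60

append 1 → [3, 7, 8, 9, 4, 1]
reverse → [1, 4, 9, 8, 7, 3]
append 6 → [1, 4, 9, 8, 7, 3, 6]
insert 3 at 6 → [1, 4, 9, 8, 7, 3, 3, 6]
insert 4 at 0 → [4, 1, 4, 9, 8, 7, 3, 3, 6]
append lst[0]+lst[-1] = 4+6 = 10 → [4, 1, 4, 9, 8, 7, 3, 3, 6, 10]
append 5 → [4, 1, 4, 9, 8, 7, 3, 3, 6, 10, 5]
sum = 60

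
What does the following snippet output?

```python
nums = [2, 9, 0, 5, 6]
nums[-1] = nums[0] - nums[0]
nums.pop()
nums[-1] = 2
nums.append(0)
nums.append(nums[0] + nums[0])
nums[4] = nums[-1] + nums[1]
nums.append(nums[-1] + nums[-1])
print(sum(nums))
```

38

nums[-1] = nums[0]-nums[0] = 2-2 = 0 → [2, 9, 0, 5, 0]
pop() removes 0 → [2, 9, 0, 5]
nums[-1] = 2 → [2, 9, 0, 2]
append 0 → [2, 9, 0, 2, 0]
append nums[0]+nums[0] = 2+2 = 4 → [2, 9, 0, 2, 0, 4]
nums[4] = nums[-1]+nums[1] = 4+9 = 13 → [2, 9, 0, 2, 13, 4]
append nums[-1]+nums[-1] = 4+4 = 8 → [2, 9, 0, 2, 13, 4, 8]
sum = 38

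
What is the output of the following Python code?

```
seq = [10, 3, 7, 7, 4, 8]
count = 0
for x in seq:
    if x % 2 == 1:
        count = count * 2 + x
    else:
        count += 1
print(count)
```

43

x=10: not odd, count = 0+1 = 1
x=3: odd, count = 1*2+3 = 5
x=7: odd, count = 5*2+7 = 17
x=7: odd, count = 17*2+7 = 41
x=4: not odd, count = 41+1 = 42
x=8: not odd, count = 42+1 = 43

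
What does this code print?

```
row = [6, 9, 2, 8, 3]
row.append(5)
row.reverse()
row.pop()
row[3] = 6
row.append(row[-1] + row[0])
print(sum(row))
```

append 5 → [6, 9, 2, 8, 3, 5]
reverse → [5, 3, 8, 2, 9, 6]
pop() removes 6 → [5, 3, 8, 2, 9]
row[3] = 6 → [5, 3, 8, 6, 9]
append row[-1]+row[0] = 9+5 = 14 → [5, 3, 8, 6, 9, 14]
sum = 45

45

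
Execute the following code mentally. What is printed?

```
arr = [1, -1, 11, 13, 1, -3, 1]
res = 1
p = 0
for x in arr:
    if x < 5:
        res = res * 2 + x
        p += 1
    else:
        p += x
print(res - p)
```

10

x=1: <5, res = 1*2+1 = 3; p=1
x=-1: <5, res = 3*2+(-1) = 5; p=2
x=11: not <5; p=13
x=13: not <5; p=26
x=1: <5, res = 5*2+1 = 11; p=27
x=-3: <5, res = 11*2+(-3) = 19; p=28
x=1: <5, res = 19*2+1 = 39; p=29
res-p = 39-29 = 10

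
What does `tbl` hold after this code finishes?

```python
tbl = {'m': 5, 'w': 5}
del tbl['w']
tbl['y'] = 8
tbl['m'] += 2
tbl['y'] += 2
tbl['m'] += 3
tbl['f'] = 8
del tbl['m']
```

del 'w' → {'m': 5}
tbl['y'] = 8 → {'m': 5, 'y': 8}
tbl['m'] = 5+2 = 7 → {'m': 7, 'y': 8}
tbl['y'] = 8+2 = 10 → {'m': 7, 'y': 10}
tbl['m'] = 7+3 = 10 → {'m': 10, 'y': 10}
tbl['f'] = 8 → {'m': 10, 'y': 10, 'f': 8}
del 'm' → {'y': 10, 'f': 8}

{'y': 10, 'f': 8}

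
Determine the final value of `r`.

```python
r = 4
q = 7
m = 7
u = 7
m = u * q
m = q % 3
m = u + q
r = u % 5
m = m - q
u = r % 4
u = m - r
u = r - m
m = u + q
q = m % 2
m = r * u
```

m = 7*7 = 49
m = 7%3 = 1
m = 7+7 = 14
r = 7%5 = 2
m = 14-7 = 7
u = 2%4 = 2
u = 7-2 = 5
u = 2-7 = -5
m = (-5)+7 = 2
q = 2%2 = 0
m = 2*(-5) = -10

2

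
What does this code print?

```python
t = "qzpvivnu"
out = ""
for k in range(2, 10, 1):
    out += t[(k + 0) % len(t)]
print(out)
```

k=2: add t[2]='p' → 'p'
k=3: add t[3]='v' → 'pv'
k=4: add t[4]='i' → 'pvi'
k=5: add t[5]='v' → 'pviv'
k=6: add t[6]='n' → 'pvivn'
k=7: add t[7]='u' → 'pvivnu'
k=8: add t[0]='q' → 'pvivnuq'
k=9: add t[1]='z' → 'pvivnuqz'

pvivnuqz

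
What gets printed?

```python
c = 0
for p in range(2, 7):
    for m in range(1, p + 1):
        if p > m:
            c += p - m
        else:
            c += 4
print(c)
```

p=2,m=1: 2>1, c = 0+1 = 1
p=2,m=2: not 2>2, c = 1+4 = 5
p=3,m=1: 3>1, c = 5+2 = 7
p=3,m=2: 3>2, c = 7+1 = 8
p=3,m=3: not 3>3, c = 8+4 = 12
p=4,m=1: 4>1, c = 12+3 = 15
p=4,m=2: 4>2, c = 15+2 = 17
p=4,m=3: 4>3, c = 17+1 = 18
p=4,m=4: not 4>4, c = 18+4 = 22
p=5,m=1: 5>1, c = 22+4 = 26
p=5,m=2: 5>2, c = 26+3 = 29
p=5,m=3: 5>3, c = 29+2 = 31
p=5,m=4: 5>4, c = 31+1 = 32
p=5,m=5: not 5>5, c = 32+4 = 36
p=6,m=1: 6>1, c = 36+5 = 41
p=6,m=2: 6>2, c = 41+4 = 45
p=6,m=3: 6>3, c = 45+3 = 48
p=6,m=4: 6>4, c = 48+2 = 50
p=6,m=5: 6>5, c = 50+1 = 51
p=6,m=6: not 6>6, c = 51+4 = 55

55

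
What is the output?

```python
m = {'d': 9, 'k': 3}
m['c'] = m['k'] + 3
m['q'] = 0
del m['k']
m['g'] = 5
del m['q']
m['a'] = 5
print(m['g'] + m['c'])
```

m['c'] = m['k']+3 = 6 → {'d': 9, 'k': 3, 'c': 6}
m['q'] = 0 → {'d': 9, 'k': 3, 'c': 6, 'q': 0}
del 'k' → {'d': 9, 'c': 6, 'q': 0}
m['g'] = 5 → {'d': 9, 'c': 6, 'q': 0, 'g': 5}
del 'q' → {'d': 9, 'c': 6, 'g': 5}
m['a'] = 5 → {'d': 9, 'c': 6, 'g': 5, 'a': 5}
m['g']+m['c'] = 5+6 = 11

11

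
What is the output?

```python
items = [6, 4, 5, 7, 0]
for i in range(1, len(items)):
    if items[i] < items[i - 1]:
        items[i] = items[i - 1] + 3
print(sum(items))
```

60

i=1: 4<6, items[1] = 6+3 = 9 → [6, 9, 5, 7, 0]
i=2: 5<9, items[2] = 9+3 = 12 → [6, 9, 12, 7, 0]
i=3: 7<12, items[3] = 12+3 = 15 → [6, 9, 12, 15, 0]
i=4: 0<15, items[4] = 15+3 = 18 → [6, 9, 12, 15, 18]
sum = 60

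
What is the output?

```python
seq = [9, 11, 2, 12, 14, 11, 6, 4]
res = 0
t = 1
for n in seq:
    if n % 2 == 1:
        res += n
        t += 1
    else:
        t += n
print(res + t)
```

73

n=9: odd, res = 0+9 = 9; t=2
n=11: odd, res = 9+11 = 20; t=3
n=2: not odd; t=5
n=12: not odd; t=17
n=14: not odd; t=31
n=11: odd, res = 20+11 = 31; t=32
n=6: not odd; t=38
n=4: not odd; t=42
res+t = 31+42 = 73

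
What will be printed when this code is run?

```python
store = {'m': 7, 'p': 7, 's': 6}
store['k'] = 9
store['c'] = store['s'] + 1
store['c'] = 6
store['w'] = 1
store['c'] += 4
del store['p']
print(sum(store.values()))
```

33

store['k'] = 9 → {'m': 7, 'p': 7, 's': 6, 'k': 9}
store['c'] = store['s']+1 = 7 → {'m': 7, 'p': 7, 's': 6, 'k': 9, 'c': 7}
store['c'] = 6 → {'m': 7, 'p': 7, 's': 6, 'k': 9, 'c': 6}
store['w'] = 1 → {'m': 7, 'p': 7, 's': 6, 'k': 9, 'c': 6, 'w': 1}
store['c'] = 6+4 = 10 → {'m': 7, 'p': 7, 's': 6, 'k': 9, 'c': 10, 'w': 1}
del 'p' → {'m': 7, 's': 6, 'k': 9, 'c': 10, 'w': 1}
sum of values = 33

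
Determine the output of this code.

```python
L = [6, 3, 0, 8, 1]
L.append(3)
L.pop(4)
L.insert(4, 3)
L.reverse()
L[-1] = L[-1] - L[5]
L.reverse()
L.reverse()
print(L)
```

[3, 3, 8, 0, 3, 0]

append 3 → [6, 3, 0, 8, 1, 3]
pop(4) removes 1 → [6, 3, 0, 8, 3]
insert 3 at 4 → [6, 3, 0, 8, 3, 3]
reverse → [3, 3, 8, 0, 3, 6]
L[-1] = L[-1]-L[5] = 6-6 = 0 → [3, 3, 8, 0, 3, 0]
reverse → [0, 3, 0, 8, 3, 3]
reverse → [3, 3, 8, 0, 3, 0]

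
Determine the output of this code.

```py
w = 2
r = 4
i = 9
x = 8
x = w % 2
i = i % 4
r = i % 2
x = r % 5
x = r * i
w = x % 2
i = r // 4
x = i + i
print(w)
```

x = 2%2 = 0
i = 9%4 = 1
r = 1%2 = 1
x = 1%5 = 1
x = 1*1 = 1
w = 1%2 = 1
i = 1//4 = 0
x = 0+0 = 0

1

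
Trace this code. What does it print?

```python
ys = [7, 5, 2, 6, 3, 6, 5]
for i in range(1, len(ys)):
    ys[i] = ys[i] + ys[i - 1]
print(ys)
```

i=1: ys[1] = 5+7 = 12 → [7, 12, 2, 6, 3, 6, 5]
i=2: ys[2] = 2+12 = 14 → [7, 12, 14, 6, 3, 6, 5]
i=3: ys[3] = 6+14 = 20 → [7, 12, 14, 20, 3, 6, 5]
i=4: ys[4] = 3+20 = 23 → [7, 12, 14, 20, 23, 6, 5]
i=5: ys[5] = 6+23 = 29 → [7, 12, 14, 20, 23, 29, 5]
i=6: ys[6] = 5+29 = 34 → [7, 12, 14, 20, 23, 29, 34]

[7, 12, 14, 20, 23, 29, 34]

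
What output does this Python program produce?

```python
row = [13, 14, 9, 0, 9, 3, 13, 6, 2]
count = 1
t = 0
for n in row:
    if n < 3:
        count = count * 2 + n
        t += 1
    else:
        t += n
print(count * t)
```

414

n=13: not <3; t=13
n=14: not <3; t=27
n=9: not <3; t=36
n=0: <3, count = 1*2+0 = 2; t=37
n=9: not <3; t=46
n=3: not <3; t=49
n=13: not <3; t=62
n=6: not <3; t=68
n=2: <3, count = 2*2+2 = 6; t=69
count*t = 6*69 = 414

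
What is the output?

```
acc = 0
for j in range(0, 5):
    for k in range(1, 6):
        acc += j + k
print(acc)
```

125

j=0,k=1: acc = 0+1 = 1
j=0,k=2: acc = 1+2 = 3
j=0,k=3: acc = 3+3 = 6
j=0,k=4: acc = 6+4 = 10
j=0,k=5: acc = 10+5 = 15
j=1,k=1: acc = 15+2 = 17
j=1,k=2: acc = 17+3 = 20
j=1,k=3: acc = 20+4 = 24
j=1,k=4: acc = 24+5 = 29
j=1,k=5: acc = 29+6 = 35
j=2,k=1: acc = 35+3 = 38
j=2,k=2: acc = 38+4 = 42
j=2,k=3: acc = 42+5 = 47
j=2,k=4: acc = 47+6 = 53
j=2,k=5: acc = 53+7 = 60
j=3,k=1: acc = 60+4 = 64
j=3,k=2: acc = 64+5 = 69
j=3,k=3: acc = 69+6 = 75
j=3,k=4: acc = 75+7 = 82
j=3,k=5: acc = 82+8 = 90
j=4,k=1: acc = 90+5 = 95
j=4,k=2: acc = 95+6 = 101
j=4,k=3: acc = 101+7 = 108
j=4,k=4: acc = 108+8 = 116
j=4,k=5: acc = 116+9 = 125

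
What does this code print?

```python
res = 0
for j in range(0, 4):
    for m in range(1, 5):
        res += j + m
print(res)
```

j=0,m=1: res = 0+1 = 1
j=0,m=2: res = 1+2 = 3
j=0,m=3: res = 3+3 = 6
j=0,m=4: res = 6+4 = 10
j=1,m=1: res = 10+2 = 12
j=1,m=2: res = 12+3 = 15
j=1,m=3: res = 15+4 = 19
j=1,m=4: res = 19+5 = 24
j=2,m=1: res = 24+3 = 27
j=2,m=2: res = 27+4 = 31
j=2,m=3: res = 31+5 = 36
j=2,m=4: res = 36+6 = 42
j=3,m=1: res = 42+4 = 46
j=3,m=2: res = 46+5 = 51
j=3,m=3: res = 51+6 = 57
j=3,m=4: res = 57+7 = 64

64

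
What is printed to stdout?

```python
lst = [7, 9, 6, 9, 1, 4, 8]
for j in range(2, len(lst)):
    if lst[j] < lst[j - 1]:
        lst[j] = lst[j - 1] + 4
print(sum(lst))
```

121

j=2: 6<9, lst[2] = 9+4 = 13 → [7, 9, 13, 9, 1, 4, 8]
j=3: 9<13, lst[3] = 13+4 = 17 → [7, 9, 13, 17, 1, 4, 8]
j=4: 1<17, lst[4] = 17+4 = 21 → [7, 9, 13, 17, 21, 4, 8]
j=5: 4<21, lst[5] = 21+4 = 25 → [7, 9, 13, 17, 21, 25, 8]
j=6: 8<25, lst[6] = 25+4 = 29 → [7, 9, 13, 17, 21, 25, 29]
sum = 121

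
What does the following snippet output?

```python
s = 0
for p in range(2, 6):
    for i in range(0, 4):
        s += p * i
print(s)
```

p=2,i=0: s = 0+0 = 0
p=2,i=1: s = 0+2 = 2
p=2,i=2: s = 2+4 = 6
p=2,i=3: s = 6+6 = 12
p=3,i=0: s = 12+0 = 12
p=3,i=1: s = 12+3 = 15
p=3,i=2: s = 15+6 = 21
p=3,i=3: s = 21+9 = 30
p=4,i=0: s = 30+0 = 30
p=4,i=1: s = 30+4 = 34
p=4,i=2: s = 34+8 = 42
p=4,i=3: s = 42+12 = 54
p=5,i=0: s = 54+0 = 54
p=5,i=1: s = 54+5 = 59
p=5,i=2: s = 59+10 = 69
p=5,i=3: s = 69+15 = 84

84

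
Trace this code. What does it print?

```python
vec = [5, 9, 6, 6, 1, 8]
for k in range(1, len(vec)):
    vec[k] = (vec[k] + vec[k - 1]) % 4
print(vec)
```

k=1: vec[1] = (9+5)%4 = 2 → [5, 2, 6, 6, 1, 8]
k=2: vec[2] = (6+2)%4 = 0 → [5, 2, 0, 6, 1, 8]
k=3: vec[3] = (6+0)%4 = 2 → [5, 2, 0, 2, 1, 8]
k=4: vec[4] = (1+2)%4 = 3 → [5, 2, 0, 2, 3, 8]
k=5: vec[5] = (8+3)%4 = 3 → [5, 2, 0, 2, 3, 3]

[5, 2, 0, 2, 3, 3]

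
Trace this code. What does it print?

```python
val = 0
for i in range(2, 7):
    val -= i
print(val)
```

-20

i=2: val = 0-2 = -2
i=3: val = (-2)-3 = -5
i=4: val = (-5)-4 = -9
i=5: val = (-9)-5 = -14
i=6: val = (-14)-6 = -20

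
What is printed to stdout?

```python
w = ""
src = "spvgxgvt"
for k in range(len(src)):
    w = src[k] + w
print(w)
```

tvgxgvps

k=0: prepend 's' → 's'
k=1: prepend 'p' → 'ps'
k=2: prepend 'v' → 'vps'
k=3: prepend 'g' → 'gvps'
k=4: prepend 'x' → 'xgvps'
k=5: prepend 'g' → 'gxgvps'
k=6: prepend 'v' → 'vgxgvps'
k=7: prepend 't' → 'tvgxgvps'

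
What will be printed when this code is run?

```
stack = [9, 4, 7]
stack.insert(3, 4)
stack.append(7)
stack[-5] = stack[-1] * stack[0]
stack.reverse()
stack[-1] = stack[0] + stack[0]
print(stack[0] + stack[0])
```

insert 4 at 3 → [9, 4, 7, 4]
append 7 → [9, 4, 7, 4, 7]
stack[-5] = stack[-1]*stack[0] = 7*9 = 63 → [63, 4, 7, 4, 7]
reverse → [7, 4, 7, 4, 63]
stack[-1] = stack[0]+stack[0] = 7+7 = 14 → [7, 4, 7, 4, 14]
stack[0]+stack[0] = 7+7 = 14

14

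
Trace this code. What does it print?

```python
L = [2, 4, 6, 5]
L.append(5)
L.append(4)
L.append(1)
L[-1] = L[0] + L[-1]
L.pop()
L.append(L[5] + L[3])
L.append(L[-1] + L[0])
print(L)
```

[2, 4, 6, 5, 5, 4, 9, 11]

append 5 → [2, 4, 6, 5, 5]
append 4 → [2, 4, 6, 5, 5, 4]
append 1 → [2, 4, 6, 5, 5, 4, 1]
L[-1] = L[0]+L[-1] = 2+1 = 3 → [2, 4, 6, 5, 5, 4, 3]
pop() removes 3 → [2, 4, 6, 5, 5, 4]
append L[5]+L[3] = 4+5 = 9 → [2, 4, 6, 5, 5, 4, 9]
append L[-1]+L[0] = 9+2 = 11 → [2, 4, 6, 5, 5, 4, 9, 11]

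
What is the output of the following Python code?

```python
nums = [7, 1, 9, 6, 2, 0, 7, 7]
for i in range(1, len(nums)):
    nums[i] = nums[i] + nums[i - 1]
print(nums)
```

i=1: nums[1] = 1+7 = 8 → [7, 8, 9, 6, 2, 0, 7, 7]
i=2: nums[2] = 9+8 = 17 → [7, 8, 17, 6, 2, 0, 7, 7]
i=3: nums[3] = 6+17 = 23 → [7, 8, 17, 23, 2, 0, 7, 7]
i=4: nums[4] = 2+23 = 25 → [7, 8, 17, 23, 25, 0, 7, 7]
i=5: nums[5] = 0+25 = 25 → [7, 8, 17, 23, 25, 25, 7, 7]
i=6: nums[6] = 7+25 = 32 → [7, 8, 17, 23, 25, 25, 32, 7]
i=7: nums[7] = 7+32 = 39 → [7, 8, 17, 23, 25, 25, 32, 39]

[7, 8, 17, 23, 25, 25, 32, 39]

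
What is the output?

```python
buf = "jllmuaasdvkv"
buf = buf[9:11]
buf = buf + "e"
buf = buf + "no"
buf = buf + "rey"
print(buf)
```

slice [9:11] → 'vk'
+ 'e' → 'vke'
+ 'no' → 'vkeno'
+ 'rey' → 'vkenorey'

vkenorey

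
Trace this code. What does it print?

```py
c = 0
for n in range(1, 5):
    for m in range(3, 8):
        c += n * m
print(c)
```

250

n=1,m=3: c = 0+3 = 3
n=1,m=4: c = 3+4 = 7
n=1,m=5: c = 7+5 = 12
n=1,m=6: c = 12+6 = 18
n=1,m=7: c = 18+7 = 25
n=2,m=3: c = 25+6 = 31
n=2,m=4: c = 31+8 = 39
n=2,m=5: c = 39+10 = 49
n=2,m=6: c = 49+12 = 61
n=2,m=7: c = 61+14 = 75
n=3,m=3: c = 75+9 = 84
n=3,m=4: c = 84+12 = 96
n=3,m=5: c = 96+15 = 111
n=3,m=6: c = 111+18 = 129
n=3,m=7: c = 129+21 = 150
n=4,m=3: c = 150+12 = 162
n=4,m=4: c = 162+16 = 178
n=4,m=5: c = 178+20 = 198
n=4,m=6: c = 198+24 = 222
n=4,m=7: c = 222+28 = 250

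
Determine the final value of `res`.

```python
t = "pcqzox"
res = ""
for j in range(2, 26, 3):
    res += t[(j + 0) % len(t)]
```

'qxqxqxqx'

j=2: add t[2]='q' → 'q'
j=5: add t[5]='x' → 'qx'
j=8: add t[2]='q' → 'qxq'
j=11: add t[5]='x' → 'qxqx'
j=14: add t[2]='q' → 'qxqxq'
j=17: add t[5]='x' → 'qxqxqx'
j=20: add t[2]='q' → 'qxqxqxq'
j=23: add t[5]='x' → 'qxqxqxqx'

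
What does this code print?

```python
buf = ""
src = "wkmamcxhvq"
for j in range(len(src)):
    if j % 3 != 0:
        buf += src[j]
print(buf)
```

j=0: skip
j=1: add 'k' → 'k'
j=2: add 'm' → 'km'
j=3: skip
j=4: add 'm' → 'kmm'
j=5: add 'c' → 'kmmc'
j=6: skip
j=7: add 'h' → 'kmmch'
j=8: add 'v' → 'kmmchv'
j=9: skip

kmmchv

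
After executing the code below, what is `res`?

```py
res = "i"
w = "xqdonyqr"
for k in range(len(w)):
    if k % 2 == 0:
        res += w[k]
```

'ixdnq'

k=0: add 'x' → 'ix'
k=1: skip
k=2: add 'd' → 'ixd'
k=3: skip
k=4: add 'n' → 'ixdn'
k=5: skip
k=6: add 'q' → 'ixdnq'
k=7: skip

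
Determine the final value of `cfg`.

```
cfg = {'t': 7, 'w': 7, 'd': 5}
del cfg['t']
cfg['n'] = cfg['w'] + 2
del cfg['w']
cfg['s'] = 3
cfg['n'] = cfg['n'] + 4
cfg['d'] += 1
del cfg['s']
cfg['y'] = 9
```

{'d': 6, 'n': 13, 'y': 9}

del 't' → {'w': 7, 'd': 5}
cfg['n'] = cfg['w']+2 = 9 → {'w': 7, 'd': 5, 'n': 9}
del 'w' → {'d': 5, 'n': 9}
cfg['s'] = 3 → {'d': 5, 'n': 9, 's': 3}
cfg['n'] = cfg['n']+4 = 13 → {'d': 5, 'n': 13, 's': 3}
cfg['d'] = 5+1 = 6 → {'d': 6, 'n': 13, 's': 3}
del 's' → {'d': 6, 'n': 13}
cfg['y'] = 9 → {'d': 6, 'n': 13, 'y': 9}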